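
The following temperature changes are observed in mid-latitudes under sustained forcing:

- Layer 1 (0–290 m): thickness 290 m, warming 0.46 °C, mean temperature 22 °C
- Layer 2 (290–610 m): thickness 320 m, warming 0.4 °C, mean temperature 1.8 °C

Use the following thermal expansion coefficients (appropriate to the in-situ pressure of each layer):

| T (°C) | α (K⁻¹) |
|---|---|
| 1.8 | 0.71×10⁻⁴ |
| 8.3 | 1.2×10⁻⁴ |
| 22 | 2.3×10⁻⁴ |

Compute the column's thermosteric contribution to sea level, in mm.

about 39.8 mm

Layer 1 at 22 °C → α = 2.3×10⁻⁴ K⁻¹
Layer 2 at 1.8 °C → α = 0.71×10⁻⁴ K⁻¹
2.3×10⁻⁴ × 0.46 × 290 = 0.030682 m
320 × 0.4 × 0.71×10⁻⁴ = 0.009088 m
Δh = 0.030682 + 0.009088 = 0.03977 m ≈ 39.8 mm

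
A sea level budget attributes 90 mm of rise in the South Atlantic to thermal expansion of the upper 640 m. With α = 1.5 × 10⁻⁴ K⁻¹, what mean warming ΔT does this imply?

ΔT = Δh/(αH) = 0.09 / (1.5×10⁻⁴ × 640) = 0.9375 K

ΔT ≈ 0.94 K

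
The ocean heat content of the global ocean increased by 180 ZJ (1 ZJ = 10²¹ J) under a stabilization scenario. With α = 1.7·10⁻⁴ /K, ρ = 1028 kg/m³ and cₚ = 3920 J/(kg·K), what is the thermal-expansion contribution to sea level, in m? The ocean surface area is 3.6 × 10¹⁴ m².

0.021 m

Per unit area: Q = 180×10²¹ / (3.6×10¹⁴) = 5×10⁸ J/m²
Δh = αQ/(ρcₚ) = 1.7×10⁻⁴ × 5×10⁸ / (1028 × 3920) ≈ 0.021093 m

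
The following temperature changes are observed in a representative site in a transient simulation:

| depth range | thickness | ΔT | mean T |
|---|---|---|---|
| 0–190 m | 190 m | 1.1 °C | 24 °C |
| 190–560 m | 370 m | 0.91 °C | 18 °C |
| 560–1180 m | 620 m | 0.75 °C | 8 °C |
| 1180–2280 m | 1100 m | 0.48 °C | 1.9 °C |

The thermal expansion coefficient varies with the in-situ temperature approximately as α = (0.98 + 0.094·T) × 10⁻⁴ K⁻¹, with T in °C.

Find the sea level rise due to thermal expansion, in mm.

Layer 1: α = (0.98 + 0.094×24)×10⁻⁴ = 3.236×10⁻⁴ K⁻¹
Layer 2: α = (0.98 + 0.094×18)×10⁻⁴ = 2.672×10⁻⁴ K⁻¹
Layer 3: α = (0.98 + 0.094×8)×10⁻⁴ = 1.732×10⁻⁴ K⁻¹
Layer 4: α = (0.98 + 0.094×1.9)×10⁻⁴ = 1.1586×10⁻⁴ K⁻¹
1.1 × 3.236×10⁻⁴ × 190 = 0.0676324 m
190–560 m: 2.672×10⁻⁴ × 370 × 0.91 = 0.08996624 m
560–1180 m: 1.732×10⁻⁴ × 620 × 0.75 = 0.080538 m
Layer 4: 0.48 × 1100 × 1.1586×10⁻⁴ = 0.06117408 m
Δh = 0.0676324 + 0.08996624 + 0.080538 + 0.06117408 = 0.29931072 m ≈ 300 mm

300 mm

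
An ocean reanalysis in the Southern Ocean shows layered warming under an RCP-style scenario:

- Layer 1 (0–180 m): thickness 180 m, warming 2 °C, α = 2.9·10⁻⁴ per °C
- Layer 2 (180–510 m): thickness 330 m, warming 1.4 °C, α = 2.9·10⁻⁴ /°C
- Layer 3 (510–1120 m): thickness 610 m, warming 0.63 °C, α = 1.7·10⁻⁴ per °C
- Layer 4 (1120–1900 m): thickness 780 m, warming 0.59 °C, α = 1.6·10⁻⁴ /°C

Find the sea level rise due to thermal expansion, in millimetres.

0–180 m: 2.9×10⁻⁴ × 180 × 2 = 0.10440 m
Layer 2: 1.4 × 330 × 2.9×10⁻⁴ = 0.13398 m
Layer 3: 1.7×10⁻⁴ × 0.63 × 610 = 0.065331 m
Layer 4: 1.6×10⁻⁴ × 780 × 0.59 = 0.073632 m
Δh = 0.10440 + 0.13398 + 0.065331 + 0.073632 = 0.377343 m

Δh = 380 mm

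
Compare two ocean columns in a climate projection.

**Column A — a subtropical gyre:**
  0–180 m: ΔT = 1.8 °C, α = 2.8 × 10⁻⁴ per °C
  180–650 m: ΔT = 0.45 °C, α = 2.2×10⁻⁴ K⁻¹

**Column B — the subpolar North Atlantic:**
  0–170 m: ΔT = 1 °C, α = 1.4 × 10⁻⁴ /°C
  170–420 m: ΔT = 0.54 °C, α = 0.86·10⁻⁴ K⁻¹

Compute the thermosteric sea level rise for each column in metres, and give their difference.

Δh_A ≈ 0.14 m, Δh_B ≈ 0.035 m; difference ≈ 0.10 m

A 0–180 m: 1.8 × 2.8×10⁻⁴ × 180 = 0.09072 m
A 180–650 m: 0.45 × 470 × 2.2×10⁻⁴ = 0.04653 m
A total: 0.13725 m
B 0–170 m: 1.4×10⁻⁴ × 1 × 170 = 0.02380 m
B 170–420 m: 0.54 × 250 × 0.86×10⁻⁴ = 0.01161 m
B total: 0.03541 m
Difference: 0.13725 − 0.03541 = 0.10184 m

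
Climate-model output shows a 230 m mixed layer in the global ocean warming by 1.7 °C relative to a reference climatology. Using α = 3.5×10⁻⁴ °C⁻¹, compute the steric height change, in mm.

Δh = αΔT·H = 3.5×10⁻⁴ × 1.7 × 230 = 0.13685 m

Δh ≈ 137 mm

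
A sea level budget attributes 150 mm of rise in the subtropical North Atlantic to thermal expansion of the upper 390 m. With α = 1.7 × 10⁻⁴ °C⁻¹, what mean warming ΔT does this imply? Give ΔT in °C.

about 2.26 °C

ΔT = Δh/(αH) = 0.15 / (1.7×10⁻⁴ × 390) ≈ 2.262 °C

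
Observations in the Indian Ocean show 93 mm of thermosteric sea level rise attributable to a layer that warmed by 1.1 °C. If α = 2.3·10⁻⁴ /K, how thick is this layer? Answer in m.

H = Δh/(αΔT) = 0.093 / (2.3×10⁻⁴ × 1.1) ≈ 367.6 m

368 m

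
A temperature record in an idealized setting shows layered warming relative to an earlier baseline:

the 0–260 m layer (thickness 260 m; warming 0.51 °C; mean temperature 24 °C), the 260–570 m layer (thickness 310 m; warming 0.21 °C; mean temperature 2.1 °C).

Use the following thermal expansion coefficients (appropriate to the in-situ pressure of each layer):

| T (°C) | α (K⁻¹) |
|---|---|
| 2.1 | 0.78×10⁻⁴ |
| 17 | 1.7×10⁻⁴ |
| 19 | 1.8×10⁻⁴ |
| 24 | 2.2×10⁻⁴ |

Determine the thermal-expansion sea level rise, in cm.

Δh = 3.4 cm

Layer 1 at 24 °C → α = 2.2×10⁻⁴ K⁻¹
Layer 2 at 2.1 °C → α = 0.78×10⁻⁴ K⁻¹
Layer 1: 0.51 × 260 × 2.2×10⁻⁴ = 0.029172 m
0.78×10⁻⁴ × 0.21 × 310 = 0.0050778 m
Δh = 0.029172 + 0.0050778 = 0.0342498 m ≈ 3.4 cm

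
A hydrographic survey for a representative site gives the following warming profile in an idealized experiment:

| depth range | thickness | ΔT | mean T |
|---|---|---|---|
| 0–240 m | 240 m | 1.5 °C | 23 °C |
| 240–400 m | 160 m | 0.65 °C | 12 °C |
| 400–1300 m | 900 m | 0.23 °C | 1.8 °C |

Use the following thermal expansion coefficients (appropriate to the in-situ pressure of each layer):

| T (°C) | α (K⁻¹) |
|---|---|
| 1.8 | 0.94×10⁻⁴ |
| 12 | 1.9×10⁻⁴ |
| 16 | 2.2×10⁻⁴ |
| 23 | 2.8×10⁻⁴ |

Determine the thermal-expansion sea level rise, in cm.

14.0 cm

Layer 1 at 23 °C → α = 2.8×10⁻⁴ K⁻¹
Layer 2 at 12 °C → α = 1.9×10⁻⁴ K⁻¹
Layer 3 at 1.8 °C → α = 0.94×10⁻⁴ K⁻¹
Layer 1: 2.8×10⁻⁴ × 240 × 1.5 = 0.10080 m
160 × 0.65 × 1.9×10⁻⁴ = 0.01976 m
0.94×10⁻⁴ × 900 × 0.23 = 0.019458 m
Δh = 0.10080 + 0.01976 + 0.019458 = 0.140018 m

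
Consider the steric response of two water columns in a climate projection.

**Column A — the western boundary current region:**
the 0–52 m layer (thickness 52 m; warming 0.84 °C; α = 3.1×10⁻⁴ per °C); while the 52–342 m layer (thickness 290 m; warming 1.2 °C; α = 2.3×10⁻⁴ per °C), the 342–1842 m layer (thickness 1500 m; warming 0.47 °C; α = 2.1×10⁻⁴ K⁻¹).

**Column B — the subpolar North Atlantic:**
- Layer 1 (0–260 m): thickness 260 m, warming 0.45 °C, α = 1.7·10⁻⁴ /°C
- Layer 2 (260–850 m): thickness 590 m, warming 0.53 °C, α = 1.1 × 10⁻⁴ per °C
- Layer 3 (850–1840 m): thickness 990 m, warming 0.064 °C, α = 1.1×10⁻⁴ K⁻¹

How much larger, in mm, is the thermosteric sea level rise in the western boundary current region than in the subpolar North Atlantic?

A Layer 1: 52 × 0.84 × 3.1×10⁻⁴ = 0.0135408 m
A 1.2 × 2.3×10⁻⁴ × 290 = 0.08004 m
A 342–1842 m: 2.1×10⁻⁴ × 1500 × 0.47 = 0.14805 m
A total: 0.2416308 m
B Layer 1: 260 × 1.7×10⁻⁴ × 0.45 = 0.01989 m
B 0.53 × 590 × 1.1×10⁻⁴ = 0.034397 m
B Layer 3: 1.1×10⁻⁴ × 0.064 × 990 = 0.0069696 m
B total: 0.0612566 m
Difference: 0.2416308 − 0.0612566 = 0.1803742 m

180 mm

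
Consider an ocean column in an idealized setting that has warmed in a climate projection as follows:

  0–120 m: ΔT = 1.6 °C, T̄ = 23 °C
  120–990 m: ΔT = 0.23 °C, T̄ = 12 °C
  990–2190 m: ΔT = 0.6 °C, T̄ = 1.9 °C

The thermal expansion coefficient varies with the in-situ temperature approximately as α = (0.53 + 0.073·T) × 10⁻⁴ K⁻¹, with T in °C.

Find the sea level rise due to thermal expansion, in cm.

Layer 1: α = (0.53 + 0.073×23)×10⁻⁴ = 2.209×10⁻⁴ K⁻¹
Layer 2: α = (0.53 + 0.073×12)×10⁻⁴ = 1.406×10⁻⁴ K⁻¹
Layer 3: α = (0.53 + 0.073×1.9)×10⁻⁴ = 0.6687×10⁻⁴ K⁻¹
0–120 m: 1.6 × 2.209×10⁻⁴ × 120 = 0.0424128 m
1.406×10⁻⁴ × 0.23 × 870 = 0.02813406 m
Layer 3: 0.6687×10⁻⁴ × 1200 × 0.6 = 0.0481464 m
Δh = 0.0424128 + 0.02813406 + 0.0481464 = 0.11869326 m

Δh = 11.9 cm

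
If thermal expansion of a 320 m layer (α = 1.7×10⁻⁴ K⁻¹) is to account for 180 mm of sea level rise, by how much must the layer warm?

ΔT = Δh/(αH) = 0.18 / (1.7×10⁻⁴ × 320) ≈ 3.309 K

about 3.31 K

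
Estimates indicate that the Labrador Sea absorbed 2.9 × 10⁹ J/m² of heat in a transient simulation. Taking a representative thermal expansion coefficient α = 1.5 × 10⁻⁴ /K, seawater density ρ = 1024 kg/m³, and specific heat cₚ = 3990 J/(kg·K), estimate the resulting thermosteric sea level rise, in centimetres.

Δh = αQ/(ρcₚ) = 1.5×10⁻⁴ × 2.9×10⁹ / (1024 × 3990) ≈ 0.10647 m

about 11 cm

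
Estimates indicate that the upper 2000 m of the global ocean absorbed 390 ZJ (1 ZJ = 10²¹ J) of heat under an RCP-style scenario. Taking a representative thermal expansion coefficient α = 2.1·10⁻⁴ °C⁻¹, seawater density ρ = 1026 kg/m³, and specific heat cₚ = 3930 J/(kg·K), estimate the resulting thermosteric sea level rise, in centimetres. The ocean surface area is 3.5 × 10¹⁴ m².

5.80 cm of thermosteric rise

Per unit area: Q = 390×10²¹ / (3.5×10¹⁴) ≈ 1.114×10⁹ J/m²
Δh = αQ/(ρcₚ) = 2.1×10⁻⁴ × 1.114×10⁹ / (1026 × 3930) ≈ 0.058018 m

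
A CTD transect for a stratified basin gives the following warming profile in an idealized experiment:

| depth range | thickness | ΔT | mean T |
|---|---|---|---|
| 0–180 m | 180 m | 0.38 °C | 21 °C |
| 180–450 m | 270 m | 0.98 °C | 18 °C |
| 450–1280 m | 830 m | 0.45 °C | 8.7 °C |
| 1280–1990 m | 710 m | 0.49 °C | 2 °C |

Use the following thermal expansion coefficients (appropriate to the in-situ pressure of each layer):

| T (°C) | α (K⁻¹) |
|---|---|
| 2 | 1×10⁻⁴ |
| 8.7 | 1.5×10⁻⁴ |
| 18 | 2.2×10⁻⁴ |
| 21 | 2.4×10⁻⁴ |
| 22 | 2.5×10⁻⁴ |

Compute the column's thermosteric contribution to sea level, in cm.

Δh = 17 cm

Layer 1 at 21 °C → α = 2.4×10⁻⁴ K⁻¹
Layer 2 at 18 °C → α = 2.2×10⁻⁴ K⁻¹
Layer 3 at 8.7 °C → α = 1.5×10⁻⁴ K⁻¹
Layer 4 at 2 °C → α = 1×10⁻⁴ K⁻¹
Layer 1: 2.4×10⁻⁴ × 180 × 0.38 = 0.016416 m
180–450 m: 0.98 × 270 × 2.2×10⁻⁴ = 0.058212 m
Layer 3: 830 × 1.5×10⁻⁴ × 0.45 = 0.056025 m
Layer 4: 710 × 0.49 × 1×10⁻⁴ = 0.03479 m
Δh = 0.016416 + 0.058212 + 0.056025 + 0.03479 = 0.165443 m ≈ 17 cm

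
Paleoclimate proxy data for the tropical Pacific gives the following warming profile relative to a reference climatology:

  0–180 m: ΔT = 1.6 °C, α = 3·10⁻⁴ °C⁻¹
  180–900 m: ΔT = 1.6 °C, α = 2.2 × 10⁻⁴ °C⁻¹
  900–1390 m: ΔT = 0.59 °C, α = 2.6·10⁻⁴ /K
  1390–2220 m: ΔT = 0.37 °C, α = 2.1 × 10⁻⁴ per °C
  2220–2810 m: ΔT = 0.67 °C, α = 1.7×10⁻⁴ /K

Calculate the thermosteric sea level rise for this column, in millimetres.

550 mm of thermosteric rise

Layer 1: 1.6 × 3×10⁻⁴ × 180 = 0.08640 m
720 × 1.6 × 2.2×10⁻⁴ = 0.25344 m
490 × 0.59 × 2.6×10⁻⁴ = 0.075166 m
Layer 4: 2.1×10⁻⁴ × 830 × 0.37 = 0.064491 m
0.67 × 1.7×10⁻⁴ × 590 = 0.067201 m
Δh = 0.08640 + 0.25344 + 0.075166 + 0.064491 + 0.067201 = 0.546698 m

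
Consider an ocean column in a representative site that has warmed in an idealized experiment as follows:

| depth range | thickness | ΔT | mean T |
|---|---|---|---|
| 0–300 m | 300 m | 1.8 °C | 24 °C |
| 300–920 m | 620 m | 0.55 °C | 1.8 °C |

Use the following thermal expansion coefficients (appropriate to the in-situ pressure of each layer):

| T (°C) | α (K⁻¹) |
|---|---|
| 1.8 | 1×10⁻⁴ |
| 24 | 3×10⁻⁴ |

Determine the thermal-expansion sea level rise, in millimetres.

Layer 1 at 24 °C → α = 3×10⁻⁴ K⁻¹
Layer 2 at 1.8 °C → α = 1×10⁻⁴ K⁻¹
Layer 1: 1.8 × 300 × 3×10⁻⁴ = 0.16200 m
300–920 m: 0.55 × 620 × 1×10⁻⁴ = 0.03410 m
Δh = 0.16200 + 0.03410 = 0.19610 m

196 mm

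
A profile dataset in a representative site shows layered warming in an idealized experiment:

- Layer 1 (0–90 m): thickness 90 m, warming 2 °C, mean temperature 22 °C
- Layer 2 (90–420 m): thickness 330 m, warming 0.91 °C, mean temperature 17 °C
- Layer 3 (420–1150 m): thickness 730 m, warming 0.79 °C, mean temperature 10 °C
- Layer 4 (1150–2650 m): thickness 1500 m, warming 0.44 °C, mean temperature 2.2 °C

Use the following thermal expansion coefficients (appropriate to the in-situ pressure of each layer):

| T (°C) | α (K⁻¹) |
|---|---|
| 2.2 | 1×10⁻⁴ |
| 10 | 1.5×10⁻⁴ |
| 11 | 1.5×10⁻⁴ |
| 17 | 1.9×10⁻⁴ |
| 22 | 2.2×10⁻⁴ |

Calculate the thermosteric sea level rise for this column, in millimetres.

Layer 1 at 22 °C → α = 2.2×10⁻⁴ K⁻¹
Layer 2 at 17 °C → α = 1.9×10⁻⁴ K⁻¹
Layer 3 at 10 °C → α = 1.5×10⁻⁴ K⁻¹
Layer 4 at 2.2 °C → α = 1×10⁻⁴ K⁻¹
Layer 1: 2 × 90 × 2.2×10⁻⁴ = 0.03960 m
90–420 m: 0.91 × 1.9×10⁻⁴ × 330 = 0.057057 m
0.79 × 730 × 1.5×10⁻⁴ = 0.086505 m
1150–2650 m: 1×10⁻⁴ × 1500 × 0.44 = 0.06600 m
Δh = 0.03960 + 0.057057 + 0.086505 + 0.06600 = 0.249162 m

249 mm of thermosteric rise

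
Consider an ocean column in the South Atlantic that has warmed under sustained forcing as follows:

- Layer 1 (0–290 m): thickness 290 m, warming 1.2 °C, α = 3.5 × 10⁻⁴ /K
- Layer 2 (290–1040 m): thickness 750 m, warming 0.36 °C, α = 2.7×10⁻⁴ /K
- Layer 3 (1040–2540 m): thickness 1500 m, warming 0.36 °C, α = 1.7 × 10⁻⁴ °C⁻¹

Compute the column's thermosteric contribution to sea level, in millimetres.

287 mm

0–290 m: 1.2 × 290 × 3.5×10⁻⁴ = 0.12180 m
290–1040 m: 0.36 × 750 × 2.7×10⁻⁴ = 0.07290 m
Layer 3: 1.7×10⁻⁴ × 1500 × 0.36 = 0.09180 m
Δh = 0.12180 + 0.07290 + 0.09180 = 0.28650 m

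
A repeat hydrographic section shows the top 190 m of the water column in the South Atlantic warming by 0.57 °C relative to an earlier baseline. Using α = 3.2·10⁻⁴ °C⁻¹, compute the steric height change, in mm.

Δh = αΔT·H = 3.2×10⁻⁴ × 0.57 × 190 = 0.034656 m

35 mm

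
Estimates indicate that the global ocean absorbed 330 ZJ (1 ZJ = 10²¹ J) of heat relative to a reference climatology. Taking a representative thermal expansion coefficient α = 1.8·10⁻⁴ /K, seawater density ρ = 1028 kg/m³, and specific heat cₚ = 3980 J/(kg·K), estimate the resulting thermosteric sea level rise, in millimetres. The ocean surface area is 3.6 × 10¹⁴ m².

Per unit area: Q = 330×10²¹ / (3.6×10¹⁴) ≈ 9.167×10⁸ J/m²
Δh = αQ/(ρcₚ) = 1.8×10⁻⁴ × 9.167×10⁸ / (1028 × 3980) ≈ 0.04033 m

about 40 mm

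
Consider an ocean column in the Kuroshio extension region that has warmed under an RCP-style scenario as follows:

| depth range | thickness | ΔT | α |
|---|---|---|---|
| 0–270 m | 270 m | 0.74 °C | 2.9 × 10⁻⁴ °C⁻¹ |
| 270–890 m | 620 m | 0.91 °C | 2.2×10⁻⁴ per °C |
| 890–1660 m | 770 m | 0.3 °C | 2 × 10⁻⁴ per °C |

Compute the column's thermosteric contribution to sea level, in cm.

Δh ≈ 23 cm

Layer 1: 0.74 × 270 × 2.9×10⁻⁴ = 0.057942 m
270–890 m: 2.2×10⁻⁴ × 0.91 × 620 = 0.124124 m
2×10⁻⁴ × 770 × 0.3 = 0.04620 m
Δh = 0.057942 + 0.124124 + 0.04620 = 0.228266 m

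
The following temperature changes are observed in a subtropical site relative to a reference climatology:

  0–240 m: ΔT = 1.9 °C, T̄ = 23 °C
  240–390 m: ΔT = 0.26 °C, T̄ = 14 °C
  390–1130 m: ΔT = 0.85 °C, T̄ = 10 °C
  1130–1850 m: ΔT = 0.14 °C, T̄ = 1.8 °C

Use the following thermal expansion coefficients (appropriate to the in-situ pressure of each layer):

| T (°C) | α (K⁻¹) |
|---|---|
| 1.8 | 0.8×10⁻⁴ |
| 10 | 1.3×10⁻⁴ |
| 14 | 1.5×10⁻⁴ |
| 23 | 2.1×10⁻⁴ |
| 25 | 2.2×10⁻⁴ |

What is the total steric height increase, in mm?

Layer 1 at 23 °C → α = 2.1×10⁻⁴ K⁻¹
Layer 2 at 14 °C → α = 1.5×10⁻⁴ K⁻¹
Layer 3 at 10 °C → α = 1.3×10⁻⁴ K⁻¹
Layer 4 at 1.8 °C → α = 0.8×10⁻⁴ K⁻¹
Layer 1: 2.1×10⁻⁴ × 1.9 × 240 = 0.09576 m
240–390 m: 1.5×10⁻⁴ × 0.26 × 150 = 0.00585 m
390–1130 m: 1.3×10⁻⁴ × 0.85 × 740 = 0.08177 m
1130–1850 m: 720 × 0.14 × 0.8×10⁻⁴ = 0.008064 m
Δh = 0.09576 + 0.00585 + 0.08177 + 0.008064 = 0.191444 m

191 mm of thermosteric rise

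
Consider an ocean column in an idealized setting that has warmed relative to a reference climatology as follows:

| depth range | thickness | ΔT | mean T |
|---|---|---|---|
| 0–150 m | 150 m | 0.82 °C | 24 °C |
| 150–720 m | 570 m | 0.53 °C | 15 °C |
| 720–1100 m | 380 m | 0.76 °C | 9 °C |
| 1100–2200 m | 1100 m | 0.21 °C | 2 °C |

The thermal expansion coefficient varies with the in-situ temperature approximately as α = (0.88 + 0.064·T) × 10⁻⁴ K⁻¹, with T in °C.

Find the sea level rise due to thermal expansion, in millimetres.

Layer 1: α = (0.88 + 0.064×24)×10⁻⁴ = 2.416×10⁻⁴ K⁻¹
Layer 2: α = (0.88 + 0.064×15)×10⁻⁴ = 1.84×10⁻⁴ K⁻¹
Layer 3: α = (0.88 + 0.064×9)×10⁻⁴ = 1.456×10⁻⁴ K⁻¹
Layer 4: α = (0.88 + 0.064×2)×10⁻⁴ = 1.008×10⁻⁴ K⁻¹
Layer 1: 0.82 × 2.416×10⁻⁴ × 150 = 0.0297168 m
150–720 m: 570 × 0.53 × 1.84×10⁻⁴ = 0.0555864 m
720–1100 m: 0.76 × 1.456×10⁻⁴ × 380 = 0.04204928 m
1100–2200 m: 1.008×10⁻⁴ × 1100 × 0.21 = 0.0232848 m
Δh = 0.0297168 + 0.0555864 + 0.04204928 + 0.0232848 = 0.15063728 m ≈ 151 mm

151 mm of thermosteric rise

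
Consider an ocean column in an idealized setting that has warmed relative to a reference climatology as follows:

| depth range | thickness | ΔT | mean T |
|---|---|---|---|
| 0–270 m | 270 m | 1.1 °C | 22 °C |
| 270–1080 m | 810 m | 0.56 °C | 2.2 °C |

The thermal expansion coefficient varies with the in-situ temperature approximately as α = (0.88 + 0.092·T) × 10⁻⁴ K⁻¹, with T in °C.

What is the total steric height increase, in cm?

Layer 1: α = (0.88 + 0.092×22)×10⁻⁴ = 2.904×10⁻⁴ K⁻¹
Layer 2: α = (0.88 + 0.092×2.2)×10⁻⁴ = 1.0824×10⁻⁴ K⁻¹
0–270 m: 270 × 2.904×10⁻⁴ × 1.1 = 0.0862488 m
1.0824×10⁻⁴ × 810 × 0.56 = 0.049097664 m
Δh = 0.0862488 + 0.049097664 = 0.135346464 m

Δh ≈ 13.5 cm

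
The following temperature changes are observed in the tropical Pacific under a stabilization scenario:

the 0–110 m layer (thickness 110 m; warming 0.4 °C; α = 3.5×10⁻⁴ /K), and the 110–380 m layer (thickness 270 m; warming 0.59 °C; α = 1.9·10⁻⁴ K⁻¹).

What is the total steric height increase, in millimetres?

3.5×10⁻⁴ × 0.4 × 110 = 0.01540 m
Layer 2: 0.59 × 270 × 1.9×10⁻⁴ = 0.030267 m
Δh = 0.01540 + 0.030267 = 0.045667 m ≈ 45.7 mm

Δh = 45.7 mm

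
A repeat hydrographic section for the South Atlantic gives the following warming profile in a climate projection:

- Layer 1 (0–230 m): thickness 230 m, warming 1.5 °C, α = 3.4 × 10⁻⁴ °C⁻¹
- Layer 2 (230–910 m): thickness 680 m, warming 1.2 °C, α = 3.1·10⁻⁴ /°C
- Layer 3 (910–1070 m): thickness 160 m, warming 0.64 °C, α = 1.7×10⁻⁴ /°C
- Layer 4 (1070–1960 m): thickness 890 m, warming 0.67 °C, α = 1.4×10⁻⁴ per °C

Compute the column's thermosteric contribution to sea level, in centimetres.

0–230 m: 1.5 × 3.4×10⁻⁴ × 230 = 0.11730 m
Layer 2: 3.1×10⁻⁴ × 680 × 1.2 = 0.25296 m
1.7×10⁻⁴ × 160 × 0.64 = 0.017408 m
Layer 4: 1.4×10⁻⁴ × 890 × 0.67 = 0.083482 m
Δh = 0.11730 + 0.25296 + 0.017408 + 0.083482 = 0.47115 m

Δh = 47.1 cm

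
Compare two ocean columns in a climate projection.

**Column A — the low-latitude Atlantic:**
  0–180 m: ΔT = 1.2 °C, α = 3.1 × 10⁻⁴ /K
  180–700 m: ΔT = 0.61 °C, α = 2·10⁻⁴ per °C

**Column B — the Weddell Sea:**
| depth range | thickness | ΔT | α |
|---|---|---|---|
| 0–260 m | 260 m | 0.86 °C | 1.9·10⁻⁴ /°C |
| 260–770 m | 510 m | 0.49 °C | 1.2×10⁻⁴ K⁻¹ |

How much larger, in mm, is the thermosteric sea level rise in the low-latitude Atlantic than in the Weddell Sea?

Δh_A − Δh_B ≈ 57.9 mm

A 0–180 m: 180 × 3.1×10⁻⁴ × 1.2 = 0.06696 m
A 2×10⁻⁴ × 0.61 × 520 = 0.06344 m
A total: 0.13040 m
B 260 × 0.86 × 1.9×10⁻⁴ = 0.042484 m
B 260–770 m: 1.2×10⁻⁴ × 510 × 0.49 = 0.029988 m
B total: 0.072472 m
Difference: 0.13040 − 0.072472 = 0.057928 m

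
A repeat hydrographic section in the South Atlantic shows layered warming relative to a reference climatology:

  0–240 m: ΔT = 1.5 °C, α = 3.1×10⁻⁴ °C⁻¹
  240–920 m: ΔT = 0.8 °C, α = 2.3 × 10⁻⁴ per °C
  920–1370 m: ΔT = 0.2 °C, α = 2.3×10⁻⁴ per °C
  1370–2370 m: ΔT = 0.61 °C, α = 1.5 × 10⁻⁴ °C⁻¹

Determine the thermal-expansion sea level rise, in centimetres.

Δh = 34.9 cm

240 × 1.5 × 3.1×10⁻⁴ = 0.11160 m
680 × 2.3×10⁻⁴ × 0.8 = 0.12512 m
Layer 3: 0.2 × 450 × 2.3×10⁻⁴ = 0.02070 m
1370–2370 m: 1.5×10⁻⁴ × 0.61 × 1000 = 0.09150 m
Δh = 0.11160 + 0.12512 + 0.02070 + 0.09150 = 0.34892 m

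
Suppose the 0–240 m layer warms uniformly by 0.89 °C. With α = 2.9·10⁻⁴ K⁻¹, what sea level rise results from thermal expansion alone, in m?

about 0.0619 m

Δh = αΔT·H = 2.9×10⁻⁴ × 0.89 × 240 = 0.061944 m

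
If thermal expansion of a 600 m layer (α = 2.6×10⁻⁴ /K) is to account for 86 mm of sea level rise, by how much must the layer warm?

about 0.551 K

ΔT = Δh/(αH) = 0.086 / (2.6×10⁻⁴ × 600) ≈ 0.5513 K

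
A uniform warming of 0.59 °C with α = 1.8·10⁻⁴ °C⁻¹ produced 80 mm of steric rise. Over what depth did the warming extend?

about 750 m

H = Δh/(αΔT) = 0.08 / (1.8×10⁻⁴ × 0.59) ≈ 753.3 m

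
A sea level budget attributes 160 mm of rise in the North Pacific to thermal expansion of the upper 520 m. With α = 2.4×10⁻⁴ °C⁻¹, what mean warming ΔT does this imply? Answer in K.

ΔT ≈ 1.28 K

ΔT = Δh/(αH) = 0.16 / (2.4×10⁻⁴ × 520) ≈ 1.282 K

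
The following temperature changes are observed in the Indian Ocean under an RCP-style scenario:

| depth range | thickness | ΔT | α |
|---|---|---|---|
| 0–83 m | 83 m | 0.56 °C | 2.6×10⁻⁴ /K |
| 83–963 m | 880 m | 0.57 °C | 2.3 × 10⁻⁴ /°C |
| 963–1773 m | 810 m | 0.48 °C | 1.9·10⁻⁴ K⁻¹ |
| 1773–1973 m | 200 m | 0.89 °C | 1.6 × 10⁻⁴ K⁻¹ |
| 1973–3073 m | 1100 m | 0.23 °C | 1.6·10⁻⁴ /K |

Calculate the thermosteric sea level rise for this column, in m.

Δh = 0.270 m

83 × 2.6×10⁻⁴ × 0.56 = 0.0120848 m
Layer 2: 2.3×10⁻⁴ × 880 × 0.57 = 0.115368 m
963–1773 m: 0.48 × 1.9×10⁻⁴ × 810 = 0.073872 m
Layer 4: 200 × 1.6×10⁻⁴ × 0.89 = 0.02848 m
1973–3073 m: 1100 × 0.23 × 1.6×10⁻⁴ = 0.04048 m
Δh = 0.0120848 + 0.115368 + 0.073872 + 0.02848 + 0.04048 = 0.2702848 m ≈ 0.270 m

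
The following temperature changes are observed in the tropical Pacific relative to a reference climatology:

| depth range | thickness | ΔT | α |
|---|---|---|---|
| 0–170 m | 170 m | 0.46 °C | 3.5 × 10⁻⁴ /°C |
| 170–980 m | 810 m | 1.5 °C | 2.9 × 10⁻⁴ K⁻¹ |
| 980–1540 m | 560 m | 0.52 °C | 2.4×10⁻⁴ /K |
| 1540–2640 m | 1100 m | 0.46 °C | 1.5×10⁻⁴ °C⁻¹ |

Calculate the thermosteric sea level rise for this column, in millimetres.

3.5×10⁻⁴ × 170 × 0.46 = 0.02737 m
170–980 m: 1.5 × 810 × 2.9×10⁻⁴ = 0.35235 m
Layer 3: 2.4×10⁻⁴ × 560 × 0.52 = 0.069888 m
Layer 4: 1.5×10⁻⁴ × 1100 × 0.46 = 0.07590 m
Δh = 0.02737 + 0.35235 + 0.069888 + 0.07590 = 0.525508 m ≈ 526 mm

Δh ≈ 526 mm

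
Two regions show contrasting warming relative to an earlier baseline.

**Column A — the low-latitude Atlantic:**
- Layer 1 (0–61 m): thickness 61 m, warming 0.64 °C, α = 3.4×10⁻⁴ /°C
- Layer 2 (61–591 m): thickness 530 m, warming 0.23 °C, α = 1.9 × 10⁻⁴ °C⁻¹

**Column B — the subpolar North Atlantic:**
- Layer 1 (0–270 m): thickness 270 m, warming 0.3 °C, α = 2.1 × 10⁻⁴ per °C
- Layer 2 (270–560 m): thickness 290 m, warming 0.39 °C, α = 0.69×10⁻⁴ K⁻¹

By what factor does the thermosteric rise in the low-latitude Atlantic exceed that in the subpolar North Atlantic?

A 0–61 m: 0.64 × 61 × 3.4×10⁻⁴ = 0.0132736 m
A Layer 2: 0.23 × 530 × 1.9×10⁻⁴ = 0.023161 m
A total: 0.0364346 m
B 0–270 m: 2.1×10⁻⁴ × 0.3 × 270 = 0.01701 m
B 270–560 m: 0.39 × 290 × 0.69×10⁻⁴ = 0.0078039 m
B total: 0.0248139 m
Ratio: 0.0364346 / 0.0248139 ≈ 1.468

a factor of 1.5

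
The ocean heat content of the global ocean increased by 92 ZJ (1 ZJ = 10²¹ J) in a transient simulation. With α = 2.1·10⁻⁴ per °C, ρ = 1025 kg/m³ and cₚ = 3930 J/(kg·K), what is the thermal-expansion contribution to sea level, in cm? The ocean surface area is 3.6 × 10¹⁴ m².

Δh ≈ 1.3 cm

Per unit area: Q = 92×10²¹ / (3.6×10¹⁴) ≈ 2.556×10⁸ J/m²
Δh = αQ/(ρcₚ) = 2.1×10⁻⁴ × 2.556×10⁸ / (1025 × 3930) ≈ 0.013325 m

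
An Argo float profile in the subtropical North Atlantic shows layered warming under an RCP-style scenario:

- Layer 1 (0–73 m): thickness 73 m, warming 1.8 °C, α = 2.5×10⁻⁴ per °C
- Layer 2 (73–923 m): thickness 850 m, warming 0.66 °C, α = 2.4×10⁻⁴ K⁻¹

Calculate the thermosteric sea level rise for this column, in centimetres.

0–73 m: 73 × 2.5×10⁻⁴ × 1.8 = 0.03285 m
Layer 2: 2.4×10⁻⁴ × 850 × 0.66 = 0.13464 m
Δh = 0.03285 + 0.13464 = 0.16749 m

16.7 cm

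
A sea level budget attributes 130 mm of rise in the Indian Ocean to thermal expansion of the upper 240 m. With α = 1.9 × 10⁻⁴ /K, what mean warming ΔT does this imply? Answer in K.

ΔT = Δh/(αH) = 0.13 / (1.9×10⁻⁴ × 240) ≈ 2.851 K

ΔT ≈ 2.9 K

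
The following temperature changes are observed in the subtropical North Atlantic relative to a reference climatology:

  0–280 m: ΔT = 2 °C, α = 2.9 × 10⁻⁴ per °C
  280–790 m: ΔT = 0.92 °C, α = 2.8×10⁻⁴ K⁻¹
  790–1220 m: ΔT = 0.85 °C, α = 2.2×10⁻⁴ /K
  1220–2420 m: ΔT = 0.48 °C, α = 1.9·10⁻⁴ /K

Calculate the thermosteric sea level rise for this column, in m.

Δh ≈ 0.484 m

0–280 m: 2 × 280 × 2.9×10⁻⁴ = 0.16240 m
280–790 m: 510 × 0.92 × 2.8×10⁻⁴ = 0.131376 m
2.2×10⁻⁴ × 0.85 × 430 = 0.08041 m
Layer 4: 1.9×10⁻⁴ × 0.48 × 1200 = 0.10944 m
Δh = 0.16240 + 0.131376 + 0.08041 + 0.10944 = 0.483626 m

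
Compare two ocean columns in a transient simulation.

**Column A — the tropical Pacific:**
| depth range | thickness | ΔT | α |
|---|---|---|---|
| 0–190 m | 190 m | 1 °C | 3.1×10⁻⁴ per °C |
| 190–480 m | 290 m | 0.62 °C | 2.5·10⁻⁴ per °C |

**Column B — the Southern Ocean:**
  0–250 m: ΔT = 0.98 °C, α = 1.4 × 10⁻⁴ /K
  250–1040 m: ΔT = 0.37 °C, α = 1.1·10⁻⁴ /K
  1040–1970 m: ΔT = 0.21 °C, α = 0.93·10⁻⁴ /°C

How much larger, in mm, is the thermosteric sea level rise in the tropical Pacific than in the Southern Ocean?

A 3.1×10⁻⁴ × 1 × 190 = 0.05890 m
A 190–480 m: 2.5×10⁻⁴ × 290 × 0.62 = 0.04495 m
A total: 0.10385 m
B 0–250 m: 250 × 0.98 × 1.4×10⁻⁴ = 0.03430 m
B 1.1×10⁻⁴ × 0.37 × 790 = 0.032153 m
B Layer 3: 0.93×10⁻⁴ × 930 × 0.21 = 0.0181629 m
B total: 0.0846159 m
Difference: 0.10385 − 0.0846159 = 0.0192341 m

19 mm larger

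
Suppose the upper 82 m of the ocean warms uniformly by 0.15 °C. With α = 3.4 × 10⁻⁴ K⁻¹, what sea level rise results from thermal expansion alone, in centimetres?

0.418 cm

Δh = αΔT·H = 3.4×10⁻⁴ × 0.15 × 82 = 0.004182 m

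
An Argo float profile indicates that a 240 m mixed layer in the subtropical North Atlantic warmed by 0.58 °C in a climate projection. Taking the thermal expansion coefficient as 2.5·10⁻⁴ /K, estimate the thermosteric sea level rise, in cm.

Δh = αΔT·H = 2.5×10⁻⁴ × 0.58 × 240 = 0.03480 m

3.48 cm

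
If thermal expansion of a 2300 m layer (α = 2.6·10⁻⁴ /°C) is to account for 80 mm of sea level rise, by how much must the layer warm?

ΔT = Δh/(αH) = 0.08 / (2.6×10⁻⁴ × 2300) ≈ 0.1338 °C

about 0.13 °C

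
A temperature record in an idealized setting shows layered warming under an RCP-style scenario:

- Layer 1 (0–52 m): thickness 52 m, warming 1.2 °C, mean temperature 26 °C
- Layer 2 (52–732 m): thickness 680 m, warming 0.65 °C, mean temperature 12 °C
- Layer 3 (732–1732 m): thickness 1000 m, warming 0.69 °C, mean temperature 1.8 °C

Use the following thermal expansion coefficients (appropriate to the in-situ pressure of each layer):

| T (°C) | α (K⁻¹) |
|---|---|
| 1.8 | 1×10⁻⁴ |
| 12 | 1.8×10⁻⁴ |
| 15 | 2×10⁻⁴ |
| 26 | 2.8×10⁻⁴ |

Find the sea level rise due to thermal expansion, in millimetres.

about 170 mm

Layer 1 at 26 °C → α = 2.8×10⁻⁴ K⁻¹
Layer 2 at 12 °C → α = 1.8×10⁻⁴ K⁻¹
Layer 3 at 1.8 °C → α = 1×10⁻⁴ K⁻¹
0–52 m: 2.8×10⁻⁴ × 1.2 × 52 = 0.017472 m
52–732 m: 680 × 0.65 × 1.8×10⁻⁴ = 0.07956 m
732–1732 m: 1×10⁻⁴ × 0.69 × 1000 = 0.06900 m
Δh = 0.017472 + 0.07956 + 0.06900 = 0.166032 m ≈ 170 mm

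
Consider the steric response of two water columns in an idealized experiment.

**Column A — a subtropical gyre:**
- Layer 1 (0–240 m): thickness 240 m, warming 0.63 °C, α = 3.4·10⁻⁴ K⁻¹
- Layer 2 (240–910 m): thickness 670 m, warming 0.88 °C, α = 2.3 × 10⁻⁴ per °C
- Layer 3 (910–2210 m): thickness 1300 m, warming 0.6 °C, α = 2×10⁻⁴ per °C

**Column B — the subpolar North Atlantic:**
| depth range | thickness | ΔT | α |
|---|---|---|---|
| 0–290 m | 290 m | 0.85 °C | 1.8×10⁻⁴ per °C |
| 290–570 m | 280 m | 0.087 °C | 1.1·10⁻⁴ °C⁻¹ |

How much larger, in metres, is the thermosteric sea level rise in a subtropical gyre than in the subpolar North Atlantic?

A Layer 1: 0.63 × 240 × 3.4×10⁻⁴ = 0.051408 m
A 240–910 m: 0.88 × 2.3×10⁻⁴ × 670 = 0.135608 m
A Layer 3: 1300 × 0.6 × 2×10⁻⁴ = 0.15600 m
A total: 0.343016 m
B 0–290 m: 0.85 × 1.8×10⁻⁴ × 290 = 0.04437 m
B Layer 2: 280 × 1.1×10⁻⁴ × 0.087 = 0.0026796 m
B total: 0.0470496 m
Difference: 0.343016 − 0.0470496 = 0.2959664 m

0.30 m larger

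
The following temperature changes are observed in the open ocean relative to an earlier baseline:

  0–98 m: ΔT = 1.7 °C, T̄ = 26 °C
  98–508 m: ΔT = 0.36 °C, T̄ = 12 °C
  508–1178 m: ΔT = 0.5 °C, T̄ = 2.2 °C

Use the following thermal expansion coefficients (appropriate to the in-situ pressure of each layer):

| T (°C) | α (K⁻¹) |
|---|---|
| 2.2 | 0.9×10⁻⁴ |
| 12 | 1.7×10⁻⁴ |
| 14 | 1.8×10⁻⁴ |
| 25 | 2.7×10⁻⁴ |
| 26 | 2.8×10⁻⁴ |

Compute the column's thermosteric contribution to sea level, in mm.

about 100 mm

Layer 1 at 26 °C → α = 2.8×10⁻⁴ K⁻¹
Layer 2 at 12 °C → α = 1.7×10⁻⁴ K⁻¹
Layer 3 at 2.2 °C → α = 0.9×10⁻⁴ K⁻¹
0–98 m: 2.8×10⁻⁴ × 1.7 × 98 = 0.046648 m
Layer 2: 1.7×10⁻⁴ × 410 × 0.36 = 0.025092 m
508–1178 m: 0.5 × 0.9×10⁻⁴ × 670 = 0.03015 m
Δh = 0.046648 + 0.025092 + 0.03015 = 0.10189 m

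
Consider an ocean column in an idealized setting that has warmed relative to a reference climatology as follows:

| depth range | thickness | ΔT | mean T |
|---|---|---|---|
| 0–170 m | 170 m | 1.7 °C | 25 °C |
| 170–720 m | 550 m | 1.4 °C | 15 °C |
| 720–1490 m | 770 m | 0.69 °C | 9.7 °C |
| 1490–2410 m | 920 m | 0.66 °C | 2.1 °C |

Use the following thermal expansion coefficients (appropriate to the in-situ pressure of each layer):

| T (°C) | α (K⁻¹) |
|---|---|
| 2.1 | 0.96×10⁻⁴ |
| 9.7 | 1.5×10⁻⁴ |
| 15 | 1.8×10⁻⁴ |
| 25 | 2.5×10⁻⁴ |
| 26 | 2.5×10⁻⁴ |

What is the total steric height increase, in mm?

350 mm of thermosteric rise

Layer 1 at 25 °C → α = 2.5×10⁻⁴ K⁻¹
Layer 2 at 15 °C → α = 1.8×10⁻⁴ K⁻¹
Layer 3 at 9.7 °C → α = 1.5×10⁻⁴ K⁻¹
Layer 4 at 2.1 °C → α = 0.96×10⁻⁴ K⁻¹
Layer 1: 2.5×10⁻⁴ × 170 × 1.7 = 0.07225 m
1.4 × 1.8×10⁻⁴ × 550 = 0.13860 m
Layer 3: 770 × 0.69 × 1.5×10⁻⁴ = 0.079695 m
Layer 4: 0.66 × 920 × 0.96×10⁻⁴ = 0.0582912 m
Δh = 0.07225 + 0.13860 + 0.079695 + 0.0582912 = 0.3488362 m ≈ 350 mm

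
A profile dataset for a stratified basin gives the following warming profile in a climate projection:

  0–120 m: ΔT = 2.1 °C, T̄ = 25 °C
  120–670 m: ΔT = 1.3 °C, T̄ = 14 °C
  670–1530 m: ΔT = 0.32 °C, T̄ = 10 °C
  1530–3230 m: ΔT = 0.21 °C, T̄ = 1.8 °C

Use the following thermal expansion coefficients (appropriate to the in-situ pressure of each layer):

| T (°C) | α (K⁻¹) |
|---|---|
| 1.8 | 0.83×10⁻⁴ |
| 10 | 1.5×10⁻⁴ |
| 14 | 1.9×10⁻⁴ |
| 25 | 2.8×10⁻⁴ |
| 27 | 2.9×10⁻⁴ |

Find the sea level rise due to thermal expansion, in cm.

Δh ≈ 27.7 cm

Layer 1 at 25 °C → α = 2.8×10⁻⁴ K⁻¹
Layer 2 at 14 °C → α = 1.9×10⁻⁴ K⁻¹
Layer 3 at 10 °C → α = 1.5×10⁻⁴ K⁻¹
Layer 4 at 1.8 °C → α = 0.83×10⁻⁴ K⁻¹
2.1 × 120 × 2.8×10⁻⁴ = 0.07056 m
120–670 m: 1.9×10⁻⁴ × 1.3 × 550 = 0.13585 m
670–1530 m: 1.5×10⁻⁴ × 0.32 × 860 = 0.04128 m
1530–3230 m: 1700 × 0.21 × 0.83×10⁻⁴ = 0.029631 m
Δh = 0.07056 + 0.13585 + 0.04128 + 0.029631 = 0.277321 m ≈ 27.7 cm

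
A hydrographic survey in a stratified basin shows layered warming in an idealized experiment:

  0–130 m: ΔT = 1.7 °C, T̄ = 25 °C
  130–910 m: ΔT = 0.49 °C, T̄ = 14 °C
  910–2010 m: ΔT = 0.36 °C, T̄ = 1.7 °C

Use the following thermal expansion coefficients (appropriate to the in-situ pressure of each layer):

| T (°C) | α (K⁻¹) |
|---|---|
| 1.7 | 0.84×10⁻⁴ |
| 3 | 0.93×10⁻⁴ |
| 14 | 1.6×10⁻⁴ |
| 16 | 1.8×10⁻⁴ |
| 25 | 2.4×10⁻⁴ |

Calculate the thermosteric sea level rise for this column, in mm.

Layer 1 at 25 °C → α = 2.4×10⁻⁴ K⁻¹
Layer 2 at 14 °C → α = 1.6×10⁻⁴ K⁻¹
Layer 3 at 1.7 °C → α = 0.84×10⁻⁴ K⁻¹
2.4×10⁻⁴ × 1.7 × 130 = 0.05304 m
130–910 m: 0.49 × 1.6×10⁻⁴ × 780 = 0.061152 m
Layer 3: 1100 × 0.84×10⁻⁴ × 0.36 = 0.033264 m
Δh = 0.05304 + 0.061152 + 0.033264 = 0.147456 m

150 mm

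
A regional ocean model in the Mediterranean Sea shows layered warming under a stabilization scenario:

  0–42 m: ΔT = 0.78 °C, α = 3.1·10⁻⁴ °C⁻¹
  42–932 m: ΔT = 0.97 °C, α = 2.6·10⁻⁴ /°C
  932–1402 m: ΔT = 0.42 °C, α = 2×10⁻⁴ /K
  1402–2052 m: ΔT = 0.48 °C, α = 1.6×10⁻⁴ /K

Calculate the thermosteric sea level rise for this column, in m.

Layer 1: 0.78 × 42 × 3.1×10⁻⁴ = 0.0101556 m
0.97 × 2.6×10⁻⁴ × 890 = 0.224458 m
Layer 3: 470 × 2×10⁻⁴ × 0.42 = 0.03948 m
1402–2052 m: 650 × 0.48 × 1.6×10⁻⁴ = 0.04992 m
Δh = 0.0101556 + 0.224458 + 0.03948 + 0.04992 = 0.3240136 m

Δh = 0.32 m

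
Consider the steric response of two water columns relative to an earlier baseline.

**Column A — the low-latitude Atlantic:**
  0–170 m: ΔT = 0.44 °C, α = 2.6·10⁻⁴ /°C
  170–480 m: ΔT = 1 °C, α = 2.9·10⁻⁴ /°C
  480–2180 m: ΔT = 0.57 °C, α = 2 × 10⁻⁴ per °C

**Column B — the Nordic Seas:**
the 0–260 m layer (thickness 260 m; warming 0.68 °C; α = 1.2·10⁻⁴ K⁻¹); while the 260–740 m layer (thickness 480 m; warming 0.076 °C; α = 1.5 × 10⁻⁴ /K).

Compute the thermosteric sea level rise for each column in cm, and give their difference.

A: 30.3 cm; B: 2.67 cm; difference 27.6 cm

A 170 × 2.6×10⁻⁴ × 0.44 = 0.019448 m
A 1 × 310 × 2.9×10⁻⁴ = 0.08990 m
A 1700 × 0.57 × 2×10⁻⁴ = 0.19380 m
A total: 0.303148 m
B 1.2×10⁻⁴ × 260 × 0.68 = 0.021216 m
B Layer 2: 480 × 0.076 × 1.5×10⁻⁴ = 0.005472 m
B total: 0.026688 m
Difference: 0.303148 − 0.026688 = 0.27646 m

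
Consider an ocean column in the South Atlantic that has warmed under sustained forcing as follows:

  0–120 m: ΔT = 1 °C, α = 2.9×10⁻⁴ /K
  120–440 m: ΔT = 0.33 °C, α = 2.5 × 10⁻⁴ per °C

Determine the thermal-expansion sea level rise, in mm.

61.2 mm

Layer 1: 1 × 120 × 2.9×10⁻⁴ = 0.03480 m
120–440 m: 2.5×10⁻⁴ × 320 × 0.33 = 0.02640 m
Δh = 0.03480 + 0.02640 = 0.06120 m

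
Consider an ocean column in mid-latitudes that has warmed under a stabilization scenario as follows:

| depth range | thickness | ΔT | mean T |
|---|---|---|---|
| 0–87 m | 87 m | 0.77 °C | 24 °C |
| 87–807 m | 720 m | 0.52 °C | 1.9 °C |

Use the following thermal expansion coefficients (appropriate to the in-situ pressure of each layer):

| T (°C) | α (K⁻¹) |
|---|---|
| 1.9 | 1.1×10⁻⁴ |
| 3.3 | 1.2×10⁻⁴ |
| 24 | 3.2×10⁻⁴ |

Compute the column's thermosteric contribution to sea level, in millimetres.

Layer 1 at 24 °C → α = 3.2×10⁻⁴ K⁻¹
Layer 2 at 1.9 °C → α = 1.1×10⁻⁴ K⁻¹
0–87 m: 0.77 × 87 × 3.2×10⁻⁴ = 0.0214368 m
Layer 2: 1.1×10⁻⁴ × 720 × 0.52 = 0.041184 m
Δh = 0.0214368 + 0.041184 = 0.0626208 m

63 mm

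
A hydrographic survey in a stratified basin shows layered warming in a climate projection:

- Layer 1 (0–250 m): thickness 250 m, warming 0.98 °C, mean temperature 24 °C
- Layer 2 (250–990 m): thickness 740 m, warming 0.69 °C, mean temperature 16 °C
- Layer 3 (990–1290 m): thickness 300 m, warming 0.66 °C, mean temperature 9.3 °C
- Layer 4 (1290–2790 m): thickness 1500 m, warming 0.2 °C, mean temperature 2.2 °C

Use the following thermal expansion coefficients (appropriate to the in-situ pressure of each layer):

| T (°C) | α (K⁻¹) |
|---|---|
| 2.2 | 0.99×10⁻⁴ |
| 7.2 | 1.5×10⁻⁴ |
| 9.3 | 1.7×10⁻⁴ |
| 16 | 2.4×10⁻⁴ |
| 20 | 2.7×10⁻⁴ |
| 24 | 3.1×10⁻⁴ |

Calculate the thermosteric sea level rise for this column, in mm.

Layer 1 at 24 °C → α = 3.1×10⁻⁴ K⁻¹
Layer 2 at 16 °C → α = 2.4×10⁻⁴ K⁻¹
Layer 3 at 9.3 °C → α = 1.7×10⁻⁴ K⁻¹
Layer 4 at 2.2 °C → α = 0.99×10⁻⁴ K⁻¹
0–250 m: 250 × 3.1×10⁻⁴ × 0.98 = 0.07595 m
250–990 m: 0.69 × 2.4×10⁻⁴ × 740 = 0.122544 m
Layer 3: 300 × 1.7×10⁻⁴ × 0.66 = 0.03366 m
Layer 4: 1500 × 0.2 × 0.99×10⁻⁴ = 0.02970 m
Δh = 0.07595 + 0.122544 + 0.03366 + 0.02970 = 0.261854 m

262 mm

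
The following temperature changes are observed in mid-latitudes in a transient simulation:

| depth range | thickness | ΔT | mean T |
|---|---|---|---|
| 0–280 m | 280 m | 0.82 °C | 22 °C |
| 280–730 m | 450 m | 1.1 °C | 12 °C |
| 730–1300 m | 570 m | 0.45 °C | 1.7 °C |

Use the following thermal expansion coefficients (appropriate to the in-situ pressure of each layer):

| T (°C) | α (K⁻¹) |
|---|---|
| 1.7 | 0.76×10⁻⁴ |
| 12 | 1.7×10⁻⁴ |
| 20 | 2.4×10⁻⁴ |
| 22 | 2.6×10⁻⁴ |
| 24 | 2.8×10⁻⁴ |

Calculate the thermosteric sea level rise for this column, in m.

Δh = 0.16 m

Layer 1 at 22 °C → α = 2.6×10⁻⁴ K⁻¹
Layer 2 at 12 °C → α = 1.7×10⁻⁴ K⁻¹
Layer 3 at 1.7 °C → α = 0.76×10⁻⁴ K⁻¹
0–280 m: 0.82 × 2.6×10⁻⁴ × 280 = 0.059696 m
450 × 1.7×10⁻⁴ × 1.1 = 0.08415 m
Layer 3: 570 × 0.76×10⁻⁴ × 0.45 = 0.019494 m
Δh = 0.059696 + 0.08415 + 0.019494 = 0.16334 m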